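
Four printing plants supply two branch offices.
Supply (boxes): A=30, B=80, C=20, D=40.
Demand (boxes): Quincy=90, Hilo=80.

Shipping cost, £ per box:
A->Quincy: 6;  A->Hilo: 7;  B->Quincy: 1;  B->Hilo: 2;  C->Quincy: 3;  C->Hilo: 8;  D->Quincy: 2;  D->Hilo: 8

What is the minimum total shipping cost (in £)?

An optimal shipping plan:
  A->Quincy: 30 boxes
  B->Hilo: 80 boxes
  C->Quincy: 20 boxes
  D->Quincy: 40 boxes
Total cost = £480.

480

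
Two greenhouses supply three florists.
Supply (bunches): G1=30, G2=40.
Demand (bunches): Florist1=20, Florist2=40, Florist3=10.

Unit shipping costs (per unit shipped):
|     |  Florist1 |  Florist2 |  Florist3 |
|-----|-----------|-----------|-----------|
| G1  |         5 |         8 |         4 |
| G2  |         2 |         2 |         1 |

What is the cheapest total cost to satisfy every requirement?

220

One minimum-cost allocation:
  G1–Florist1: 20 bunches
  G1–Florist3: 10 bunches
  G2–Florist2: 40 bunches
Total cost = 220.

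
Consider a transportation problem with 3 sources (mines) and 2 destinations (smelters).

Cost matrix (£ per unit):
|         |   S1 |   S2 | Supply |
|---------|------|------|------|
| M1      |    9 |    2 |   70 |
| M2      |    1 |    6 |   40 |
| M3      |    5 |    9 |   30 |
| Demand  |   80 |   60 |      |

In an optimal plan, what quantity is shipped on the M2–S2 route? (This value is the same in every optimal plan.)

Solving gives:
  M1->S1: 10 × £9 = £90
  M1->S2: 60 × £2 = £120
  M2->S1: 40 × £1 = £40
  M3->S1: 30 × £5 = £150
Total cost = £400.
The route M2→S2 is not used.

0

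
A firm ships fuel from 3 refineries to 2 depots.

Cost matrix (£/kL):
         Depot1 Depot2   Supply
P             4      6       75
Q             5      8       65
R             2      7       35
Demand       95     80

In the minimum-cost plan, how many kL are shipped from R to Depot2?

0

The minimum-cost plan:
  P->Depot2: 75 × £6 = £450
  Q->Depot1: 60 × £5 = £300
  Q->Depot2: 5 × £8 = £40
  R->Depot1: 35 × £2 = £70
Total cost = £860.
The route R→Depot2 is not used.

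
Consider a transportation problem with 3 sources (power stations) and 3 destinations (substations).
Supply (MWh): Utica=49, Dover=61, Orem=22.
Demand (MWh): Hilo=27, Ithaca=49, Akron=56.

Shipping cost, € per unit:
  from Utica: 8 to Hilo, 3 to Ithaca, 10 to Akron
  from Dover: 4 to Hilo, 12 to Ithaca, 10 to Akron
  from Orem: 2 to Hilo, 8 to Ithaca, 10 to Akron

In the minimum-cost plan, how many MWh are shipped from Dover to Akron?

The minimum-cost plan:
  Utica to Ithaca: 49 × €3 = €147
  Dover to Hilo: 5 × €4 = €20
  Dover to Akron: 56 × €10 = €560
  Orem to Hilo: 22 × €2 = €44
Total cost = €771.
So Dover→Akron carries 56 MWh.

56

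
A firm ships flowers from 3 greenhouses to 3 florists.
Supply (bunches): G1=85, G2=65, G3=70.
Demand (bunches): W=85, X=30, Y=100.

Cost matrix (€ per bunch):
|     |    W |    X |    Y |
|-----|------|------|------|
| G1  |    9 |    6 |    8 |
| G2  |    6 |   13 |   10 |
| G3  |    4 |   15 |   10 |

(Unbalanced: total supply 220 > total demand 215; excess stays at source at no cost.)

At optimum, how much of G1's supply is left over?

0

An optimal plan:
  G1->X: 30 × €6 = €180
  G1->Y: 55 × €8 = €440
  G2->W: 15 × €6 = €90
  G2->Y: 45 × €10 = €450
  G3->W: 70 × €4 = €280
Total cost = €1440.
G1 ships 85 of its 85, leaving 0.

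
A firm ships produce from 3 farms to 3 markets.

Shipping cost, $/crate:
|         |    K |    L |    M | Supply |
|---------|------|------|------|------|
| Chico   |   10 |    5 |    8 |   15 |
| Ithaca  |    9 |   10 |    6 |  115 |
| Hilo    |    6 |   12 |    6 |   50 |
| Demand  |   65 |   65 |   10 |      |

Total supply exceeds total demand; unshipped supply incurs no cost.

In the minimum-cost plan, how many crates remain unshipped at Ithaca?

Minimum-cost shipments:
  Chico->L: 15 × $5 = $75
  Ithaca->K: 15 × $9 = $135
  Ithaca->L: 50 × $10 = $500
  Ithaca->M: 10 × $6 = $60
  Hilo->K: 50 × $6 = $300
Total cost = $1070.
Ithaca ships 75 of its 115, leaving 40.

40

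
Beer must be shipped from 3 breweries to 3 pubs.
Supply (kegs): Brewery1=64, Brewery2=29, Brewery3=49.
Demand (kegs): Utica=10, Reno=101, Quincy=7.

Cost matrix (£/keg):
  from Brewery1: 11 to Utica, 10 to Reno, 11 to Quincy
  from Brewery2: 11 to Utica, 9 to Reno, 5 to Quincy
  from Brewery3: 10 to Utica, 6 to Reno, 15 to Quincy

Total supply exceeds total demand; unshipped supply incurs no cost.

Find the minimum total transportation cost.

937

A cheapest plan:
  Brewery1→Utica: 10 × £11 = £110
  Brewery1→Reno: 30 × £10 = £300
  Brewery2→Reno: 22 × £9 = £198
  Brewery2→Quincy: 7 × £5 = £35
  Brewery3→Reno: 49 × £6 = £294
Total = 110 + 300 + 198 + 35 + 294 = £937.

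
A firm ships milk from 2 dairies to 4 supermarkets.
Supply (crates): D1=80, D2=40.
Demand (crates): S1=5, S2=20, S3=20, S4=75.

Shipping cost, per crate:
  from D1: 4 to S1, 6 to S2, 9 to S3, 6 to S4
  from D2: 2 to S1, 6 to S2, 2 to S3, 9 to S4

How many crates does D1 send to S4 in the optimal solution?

75

The minimum-cost plan:
  D1->S2: 5 crates
  D1->S4: 75 crates
  D2->S1: 5 crates
  D2->S2: 15 crates
  D2->S3: 20 crates
Total cost = 620.
So D1→S4 carries 75 crates.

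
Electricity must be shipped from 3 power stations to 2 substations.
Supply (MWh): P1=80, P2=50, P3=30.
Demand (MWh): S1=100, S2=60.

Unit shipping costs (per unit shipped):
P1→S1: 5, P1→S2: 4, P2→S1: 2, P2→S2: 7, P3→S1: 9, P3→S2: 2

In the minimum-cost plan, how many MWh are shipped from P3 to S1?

0

Solving gives:
  P1->S1: 50 × 5 = 250
  P1->S2: 30 × 4 = 120
  P2->S1: 50 × 2 = 100
  P3->S2: 30 × 2 = 60
Total cost = 530.
The route P3→S1 is not used.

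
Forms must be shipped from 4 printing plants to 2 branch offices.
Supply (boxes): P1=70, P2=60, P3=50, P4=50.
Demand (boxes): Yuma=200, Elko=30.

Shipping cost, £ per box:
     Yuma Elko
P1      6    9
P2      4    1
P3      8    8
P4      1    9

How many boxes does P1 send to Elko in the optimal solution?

0

The minimum-cost plan:
  P1→Yuma: 70 boxes
  P2→Yuma: 30 boxes
  P2→Elko: 30 boxes
  P3→Yuma: 50 boxes
  P4→Yuma: 50 boxes
Total cost = £1020.
The route P1→Elko is not used.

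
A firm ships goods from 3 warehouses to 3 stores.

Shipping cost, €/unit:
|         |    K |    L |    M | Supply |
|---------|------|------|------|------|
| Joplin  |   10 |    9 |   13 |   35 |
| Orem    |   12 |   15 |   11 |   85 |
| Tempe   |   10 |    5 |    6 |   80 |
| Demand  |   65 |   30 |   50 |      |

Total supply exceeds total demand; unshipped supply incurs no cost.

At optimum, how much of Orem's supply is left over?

An optimal plan:
  Joplin–K: 35 units
  Orem–K: 30 units
  Tempe–L: 30 units
  Tempe–M: 50 units
Total cost = €1160.
Orem ships 30 of its 85, leaving 55.

55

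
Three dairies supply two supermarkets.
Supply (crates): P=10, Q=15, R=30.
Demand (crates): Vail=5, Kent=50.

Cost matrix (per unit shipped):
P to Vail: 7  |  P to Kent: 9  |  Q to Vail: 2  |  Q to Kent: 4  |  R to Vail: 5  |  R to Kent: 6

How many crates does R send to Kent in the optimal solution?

Optimal shipments:
  P–Vail: 5 × 7 = 35
  P–Kent: 5 × 9 = 45
  Q–Kent: 15 × 4 = 60
  R–Kent: 30 × 6 = 180
Total cost = 320.
So R→Kent carries 30 crates.

30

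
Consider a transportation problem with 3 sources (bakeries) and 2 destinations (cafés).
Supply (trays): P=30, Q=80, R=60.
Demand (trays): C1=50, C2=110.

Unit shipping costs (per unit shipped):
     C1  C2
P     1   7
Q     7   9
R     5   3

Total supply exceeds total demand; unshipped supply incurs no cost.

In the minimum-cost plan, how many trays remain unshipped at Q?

10

Minimum-cost shipments:
  P->C1: 30 × 1 = 30
  Q->C1: 20 × 7 = 140
  Q->C2: 50 × 9 = 450
  R->C2: 60 × 3 = 180
Total cost = 800.
Q ships 70 of its 80, leaving 10.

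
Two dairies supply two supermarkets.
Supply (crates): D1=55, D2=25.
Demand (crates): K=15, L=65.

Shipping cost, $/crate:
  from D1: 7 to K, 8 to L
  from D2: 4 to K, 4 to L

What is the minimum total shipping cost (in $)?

525

A cheapest plan:
  D1–K: 15 × $7 = $105
  D1–L: 40 × $8 = $320
  D2–L: 25 × $4 = $100
Total = 105 + 320 + 100 = $525.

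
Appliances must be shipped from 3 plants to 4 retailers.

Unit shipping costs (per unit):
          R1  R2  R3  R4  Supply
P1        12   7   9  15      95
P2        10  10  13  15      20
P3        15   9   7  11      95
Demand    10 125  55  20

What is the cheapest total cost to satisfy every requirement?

A cheapest plan:
  P1–R2: 95 × 7 = 665
  P2–R1: 10 × 10 = 100
  P2–R2: 10 × 10 = 100
  P3–R2: 20 × 9 = 180
  P3–R3: 55 × 7 = 385
  P3–R4: 20 × 11 = 220
Total = 665 + 100 + 100 + 180 + 385 + 220 = 1650.
(Supply check: P1 ships 95; P2 ships 20; P3 ships 95.)

1650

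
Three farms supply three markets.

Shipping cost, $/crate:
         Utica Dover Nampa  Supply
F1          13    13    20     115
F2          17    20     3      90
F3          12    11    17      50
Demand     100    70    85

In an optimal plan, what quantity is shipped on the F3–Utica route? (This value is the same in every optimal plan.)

Optimal shipments:
  F1–Utica: 95 × $13 = $1235
  F1–Dover: 20 × $13 = $260
  F2–Utica: 5 × $17 = $85
  F2–Nampa: 85 × $3 = $255
  F3–Dover: 50 × $11 = $550
Total cost = $2385.
The route F3→Utica is not used.

0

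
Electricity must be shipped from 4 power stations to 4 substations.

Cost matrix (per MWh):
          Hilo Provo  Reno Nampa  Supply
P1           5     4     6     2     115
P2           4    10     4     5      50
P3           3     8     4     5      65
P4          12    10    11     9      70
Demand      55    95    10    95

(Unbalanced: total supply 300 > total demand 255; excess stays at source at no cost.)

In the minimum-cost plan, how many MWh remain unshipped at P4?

Minimum-cost shipments:
  P1 to Provo: 70 × 4 = 280
  P1 to Nampa: 45 × 2 = 90
  P2 to Nampa: 50 × 5 = 250
  P3 to Hilo: 55 × 3 = 165
  P3 to Reno: 10 × 4 = 40
  P4 to Provo: 25 × 10 = 250
Total cost = 1075.
P4 ships 25 of its 70, leaving 45.

45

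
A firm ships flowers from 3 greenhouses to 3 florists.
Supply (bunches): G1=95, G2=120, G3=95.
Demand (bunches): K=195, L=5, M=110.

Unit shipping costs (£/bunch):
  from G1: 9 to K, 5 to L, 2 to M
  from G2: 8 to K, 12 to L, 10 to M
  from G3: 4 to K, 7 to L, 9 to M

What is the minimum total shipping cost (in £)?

Optimal allocation:
  G1 to M: 95 bunches
  G2 to K: 105 bunches
  G2 to M: 15 bunches
  G3 to K: 90 bunches
  G3 to L: 5 bunches
Total cost = £1575.

1575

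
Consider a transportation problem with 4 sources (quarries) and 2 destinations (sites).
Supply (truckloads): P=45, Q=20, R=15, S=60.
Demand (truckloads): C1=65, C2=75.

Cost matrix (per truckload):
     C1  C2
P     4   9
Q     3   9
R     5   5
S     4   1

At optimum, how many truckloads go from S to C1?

The minimum-cost plan:
  P->C1: 45 × 4 = 180
  Q->C1: 20 × 3 = 60
  R->C2: 15 × 5 = 75
  S->C2: 60 × 1 = 60
Total cost = 375.
The route S→C1 is not used.

0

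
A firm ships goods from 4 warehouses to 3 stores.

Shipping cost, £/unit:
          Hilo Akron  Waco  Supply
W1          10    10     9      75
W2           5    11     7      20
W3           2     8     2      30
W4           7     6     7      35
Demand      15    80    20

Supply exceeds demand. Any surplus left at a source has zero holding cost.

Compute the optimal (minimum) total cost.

745

Optimal allocation:
  W1→Akron: 45 units
  W2→Hilo: 5 units
  W3→Hilo: 10 units
  W3→Waco: 20 units
  W4→Akron: 35 units
Total cost = £745.
(Supply check: W1 ships 45; W2 ships 5; W3 ships 30; W4 ships 35.)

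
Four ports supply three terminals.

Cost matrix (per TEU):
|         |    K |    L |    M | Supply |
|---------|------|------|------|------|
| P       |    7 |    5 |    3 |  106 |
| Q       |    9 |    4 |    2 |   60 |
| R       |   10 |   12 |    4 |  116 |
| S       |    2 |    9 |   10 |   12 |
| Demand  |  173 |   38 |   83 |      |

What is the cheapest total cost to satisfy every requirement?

1756

A cheapest plan:
  P–K: 106 × 7 = 742
  Q–L: 38 × 4 = 152
  Q–M: 22 × 2 = 44
  R–K: 55 × 10 = 550
  R–M: 61 × 4 = 244
  S–K: 12 × 2 = 24
Total = 742 + 152 + 44 + 550 + 244 + 24 = 1756.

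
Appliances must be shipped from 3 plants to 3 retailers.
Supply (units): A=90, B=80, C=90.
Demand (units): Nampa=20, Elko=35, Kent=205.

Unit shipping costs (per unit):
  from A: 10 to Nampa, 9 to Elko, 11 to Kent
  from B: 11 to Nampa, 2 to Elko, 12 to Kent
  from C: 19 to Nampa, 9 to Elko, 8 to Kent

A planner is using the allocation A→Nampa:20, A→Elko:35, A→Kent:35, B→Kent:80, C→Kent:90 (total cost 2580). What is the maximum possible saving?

Current plan cost = 20·10 + 35·9 + 35·11 + 80·12 + 90·8 = 2580.
Optimal plan:
  A→Kent: 90 units
  B→Nampa: 20 units
  B→Elko: 35 units
  B→Kent: 25 units
  C→Kent: 90 units
Optimal cost = 2300.
Saving = 2580 − 2300 = 280.

280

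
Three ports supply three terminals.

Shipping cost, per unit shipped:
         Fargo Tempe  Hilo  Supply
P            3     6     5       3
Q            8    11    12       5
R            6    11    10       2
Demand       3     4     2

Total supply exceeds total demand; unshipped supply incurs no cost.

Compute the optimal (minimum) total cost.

A cheapest plan:
  P->Tempe: 1 × 6 = 6
  P->Hilo: 2 × 5 = 10
  Q->Fargo: 1 × 8 = 8
  Q->Tempe: 3 × 11 = 33
  R->Fargo: 2 × 6 = 12
Total = 6 + 10 + 8 + 33 + 12 = 69.
(Supply check: P ships 3; Q ships 4; R ships 2.)

69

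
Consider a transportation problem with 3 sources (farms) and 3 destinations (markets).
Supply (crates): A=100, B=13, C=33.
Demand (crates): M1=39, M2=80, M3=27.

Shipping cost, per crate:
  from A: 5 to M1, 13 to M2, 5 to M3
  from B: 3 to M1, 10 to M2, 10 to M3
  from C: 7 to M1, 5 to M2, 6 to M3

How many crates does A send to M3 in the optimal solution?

27

Optimal shipments:
  A→M1: 39 × 5 = 195
  A→M2: 34 × 13 = 442
  A→M3: 27 × 5 = 135
  B→M2: 13 × 10 = 130
  C→M2: 33 × 5 = 165
Total cost = 1067.
So A→M3 carries 27 crates.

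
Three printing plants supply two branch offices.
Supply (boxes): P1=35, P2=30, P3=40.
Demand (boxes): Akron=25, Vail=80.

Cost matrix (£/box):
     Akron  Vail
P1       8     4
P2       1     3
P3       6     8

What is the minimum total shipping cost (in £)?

One minimum-cost allocation:
  P1->Vail: 35 × £4 = £140
  P2->Akron: 25 × £1 = £25
  P2->Vail: 5 × £3 = £15
  P3->Vail: 40 × £8 = £320
Total = 140 + 25 + 15 + 320 = £500.

500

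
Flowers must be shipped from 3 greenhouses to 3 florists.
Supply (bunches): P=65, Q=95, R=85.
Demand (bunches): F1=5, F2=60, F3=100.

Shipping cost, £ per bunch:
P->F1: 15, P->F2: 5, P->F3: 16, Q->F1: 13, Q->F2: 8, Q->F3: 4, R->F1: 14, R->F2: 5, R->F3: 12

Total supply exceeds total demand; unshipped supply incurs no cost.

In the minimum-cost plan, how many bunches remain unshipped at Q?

0

An optimal plan:
  P–F2: 60 bunches
  Q–F3: 95 bunches
  R–F1: 5 bunches
  R–F3: 5 bunches
Total cost = £810.
Q ships 95 of its 95, leaving 0.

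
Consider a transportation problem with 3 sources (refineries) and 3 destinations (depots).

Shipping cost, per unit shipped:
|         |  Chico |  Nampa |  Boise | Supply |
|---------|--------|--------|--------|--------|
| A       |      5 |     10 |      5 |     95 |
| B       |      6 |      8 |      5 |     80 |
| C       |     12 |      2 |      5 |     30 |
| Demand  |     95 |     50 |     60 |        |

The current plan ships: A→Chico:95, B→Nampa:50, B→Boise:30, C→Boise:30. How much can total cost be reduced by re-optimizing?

Current plan cost = 95·5 + 50·8 + 30·5 + 30·5 = 1175.
Optimal plan:
  A->Chico: 95 × 5 = 475
  B->Nampa: 20 × 8 = 160
  B->Boise: 60 × 5 = 300
  C->Nampa: 30 × 2 = 60
Optimal cost = 995.
Saving = 1175 − 995 = 180.

180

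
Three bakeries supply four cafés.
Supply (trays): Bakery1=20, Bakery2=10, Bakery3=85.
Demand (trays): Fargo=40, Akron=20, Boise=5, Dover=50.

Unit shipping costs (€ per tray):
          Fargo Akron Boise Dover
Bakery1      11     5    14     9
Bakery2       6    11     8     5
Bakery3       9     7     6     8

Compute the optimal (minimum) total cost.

A cheapest plan:
  Bakery1–Akron: 20 trays
  Bakery2–Fargo: 10 trays
  Bakery3–Fargo: 30 trays
  Bakery3–Boise: 5 trays
  Bakery3–Dover: 50 trays
Total cost = €860.

860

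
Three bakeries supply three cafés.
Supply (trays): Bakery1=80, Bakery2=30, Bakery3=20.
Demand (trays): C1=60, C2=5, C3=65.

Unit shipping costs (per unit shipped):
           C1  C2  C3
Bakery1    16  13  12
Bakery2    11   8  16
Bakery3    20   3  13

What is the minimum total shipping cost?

1620

An optimal shipping plan:
  Bakery1→C1: 30 trays
  Bakery1→C3: 50 trays
  Bakery2→C1: 30 trays
  Bakery3→C2: 5 trays
  Bakery3→C3: 15 trays
Total cost = 1620.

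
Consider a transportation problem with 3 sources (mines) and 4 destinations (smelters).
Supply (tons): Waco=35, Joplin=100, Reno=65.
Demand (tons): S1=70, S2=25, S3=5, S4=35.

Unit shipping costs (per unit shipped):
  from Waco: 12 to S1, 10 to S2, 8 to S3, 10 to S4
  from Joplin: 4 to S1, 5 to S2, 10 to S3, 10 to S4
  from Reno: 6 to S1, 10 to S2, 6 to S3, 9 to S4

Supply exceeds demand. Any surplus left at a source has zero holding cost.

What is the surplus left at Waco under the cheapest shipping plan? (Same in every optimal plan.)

Minimum-cost shipments:
  Joplin to S1: 70 × 4 = 280
  Joplin to S2: 25 × 5 = 125
  Reno to S3: 5 × 6 = 30
  Reno to S4: 35 × 9 = 315
Total cost = 750.
Waco ships 0 of its 35, leaving 35.

35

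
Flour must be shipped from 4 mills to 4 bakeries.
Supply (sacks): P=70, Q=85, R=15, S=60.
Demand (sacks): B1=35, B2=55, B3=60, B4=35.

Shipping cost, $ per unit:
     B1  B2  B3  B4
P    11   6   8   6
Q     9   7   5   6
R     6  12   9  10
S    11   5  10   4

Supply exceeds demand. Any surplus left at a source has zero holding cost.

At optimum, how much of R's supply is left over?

Minimum-cost shipments:
  P→B2: 30 × $6 = $180
  Q→B1: 20 × $9 = $180
  Q→B3: 60 × $5 = $300
  R→B1: 15 × $6 = $90
  S→B2: 25 × $5 = $125
  S→B4: 35 × $4 = $140
Total cost = $1015.
R ships 15 of its 15, leaving 0.

0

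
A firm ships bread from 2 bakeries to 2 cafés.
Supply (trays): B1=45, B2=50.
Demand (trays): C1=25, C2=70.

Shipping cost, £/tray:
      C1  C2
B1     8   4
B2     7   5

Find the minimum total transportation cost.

480

A cheapest plan:
  B1–C2: 45 × £4 = £180
  B2–C1: 25 × £7 = £175
  B2–C2: 25 × £5 = £125
Total = 180 + 175 + 125 = £480.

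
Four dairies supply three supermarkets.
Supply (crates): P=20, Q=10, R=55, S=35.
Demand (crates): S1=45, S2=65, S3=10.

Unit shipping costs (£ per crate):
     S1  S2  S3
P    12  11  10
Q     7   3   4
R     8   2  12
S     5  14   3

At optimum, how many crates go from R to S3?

Optimal shipments:
  P–S1: 10 × £12 = £120
  P–S3: 10 × £10 = £100
  Q–S2: 10 × £3 = £30
  R–S2: 55 × £2 = £110
  S–S1: 35 × £5 = £175
Total cost = £535.
The route R→S3 is not used.

0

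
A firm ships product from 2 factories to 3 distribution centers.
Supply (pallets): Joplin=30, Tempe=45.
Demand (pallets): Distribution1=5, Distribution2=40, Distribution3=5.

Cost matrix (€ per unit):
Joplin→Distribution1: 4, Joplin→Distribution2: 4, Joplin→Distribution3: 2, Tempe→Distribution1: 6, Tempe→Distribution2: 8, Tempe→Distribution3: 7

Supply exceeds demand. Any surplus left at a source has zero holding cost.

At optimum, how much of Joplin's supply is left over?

Minimum-cost shipments:
  Joplin→Distribution2: 25 × €4 = €100
  Joplin→Distribution3: 5 × €2 = €10
  Tempe→Distribution1: 5 × €6 = €30
  Tempe→Distribution2: 15 × €8 = €120
Total cost = €260.
Joplin ships 30 of its 30, leaving 0.

0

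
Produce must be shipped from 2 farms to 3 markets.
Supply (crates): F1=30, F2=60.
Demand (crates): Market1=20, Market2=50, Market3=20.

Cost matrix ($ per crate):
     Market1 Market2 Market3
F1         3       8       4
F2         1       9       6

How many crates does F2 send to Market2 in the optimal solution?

The minimum-cost plan:
  F1->Market2: 10 × $8 = $80
  F1->Market3: 20 × $4 = $80
  F2->Market1: 20 × $1 = $20
  F2->Market2: 40 × $9 = $360
Total cost = $540.
So F2→Market2 carries 40 crates.

40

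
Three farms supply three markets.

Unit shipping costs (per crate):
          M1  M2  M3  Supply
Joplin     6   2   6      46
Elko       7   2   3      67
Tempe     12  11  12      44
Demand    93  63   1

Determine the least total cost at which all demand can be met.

954

An optimal shipping plan:
  Joplin→M1: 46 × 6 = 276
  Elko→M1: 3 × 7 = 21
  Elko→M2: 63 × 2 = 126
  Elko→M3: 1 × 3 = 3
  Tempe→M1: 44 × 12 = 528
Total = 276 + 21 + 126 + 3 + 528 = 954.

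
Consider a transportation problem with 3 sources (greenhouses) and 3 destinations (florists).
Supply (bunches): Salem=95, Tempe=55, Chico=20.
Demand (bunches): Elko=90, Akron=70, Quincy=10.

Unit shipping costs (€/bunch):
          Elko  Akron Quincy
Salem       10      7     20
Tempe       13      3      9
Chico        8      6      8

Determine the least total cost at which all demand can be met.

1230

An optimal shipping plan:
  Salem->Elko: 80 × €10 = €800
  Salem->Akron: 15 × €7 = €105
  Tempe->Akron: 55 × €3 = €165
  Chico->Elko: 10 × €8 = €80
  Chico->Quincy: 10 × €8 = €80
Total = 800 + 105 + 165 + 80 + 80 = €1230.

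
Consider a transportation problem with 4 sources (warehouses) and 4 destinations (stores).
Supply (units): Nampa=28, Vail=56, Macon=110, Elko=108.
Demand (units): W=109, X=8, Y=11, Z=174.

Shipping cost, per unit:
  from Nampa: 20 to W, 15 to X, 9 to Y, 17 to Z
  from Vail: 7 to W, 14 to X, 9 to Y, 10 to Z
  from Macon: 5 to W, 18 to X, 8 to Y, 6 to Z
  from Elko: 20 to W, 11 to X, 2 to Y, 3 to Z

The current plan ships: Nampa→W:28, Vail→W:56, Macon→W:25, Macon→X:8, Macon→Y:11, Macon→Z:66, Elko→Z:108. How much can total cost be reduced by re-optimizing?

334

Current plan cost = 28·20 + 56·7 + 25·5 + 8·18 + 11·8 + 66·6 + 108·3 = 2029.
Optimal plan:
  Nampa→X: 8 × 15 = 120
  Nampa→Y: 11 × 9 = 99
  Nampa→Z: 9 × 17 = 153
  Vail→W: 56 × 7 = 392
  Macon→W: 53 × 5 = 265
  Macon→Z: 57 × 6 = 342
  Elko→Z: 108 × 3 = 324
Optimal cost = 1695.
Saving = 2029 − 1695 = 334.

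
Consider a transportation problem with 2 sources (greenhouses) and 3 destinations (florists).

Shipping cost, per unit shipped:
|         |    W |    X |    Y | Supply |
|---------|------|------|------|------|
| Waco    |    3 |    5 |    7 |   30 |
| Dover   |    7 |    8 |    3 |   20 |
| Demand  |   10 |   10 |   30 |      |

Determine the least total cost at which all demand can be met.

An optimal shipping plan:
  Waco–W: 10 × 3 = 30
  Waco–X: 10 × 5 = 50
  Waco–Y: 10 × 7 = 70
  Dover–Y: 20 × 3 = 60
Total = 30 + 50 + 70 + 60 = 210.
(Supply check: Waco ships 30; Dover ships 20.)

210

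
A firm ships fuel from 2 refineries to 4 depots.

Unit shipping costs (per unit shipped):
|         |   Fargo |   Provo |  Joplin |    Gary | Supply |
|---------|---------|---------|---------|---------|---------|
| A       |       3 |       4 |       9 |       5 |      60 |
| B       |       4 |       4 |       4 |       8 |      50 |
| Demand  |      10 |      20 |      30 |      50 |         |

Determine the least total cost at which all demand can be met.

A cheapest plan:
  A–Fargo: 10 × 3 = 30
  A–Gary: 50 × 5 = 250
  B–Provo: 20 × 4 = 80
  B–Joplin: 30 × 4 = 120
Total = 30 + 250 + 80 + 120 = 480.

480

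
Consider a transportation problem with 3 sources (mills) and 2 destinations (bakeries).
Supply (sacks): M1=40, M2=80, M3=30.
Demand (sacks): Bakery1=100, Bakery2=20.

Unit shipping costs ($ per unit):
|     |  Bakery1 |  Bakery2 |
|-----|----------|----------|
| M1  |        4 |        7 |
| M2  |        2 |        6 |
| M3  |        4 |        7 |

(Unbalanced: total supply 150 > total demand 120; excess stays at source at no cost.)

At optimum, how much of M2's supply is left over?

An optimal plan:
  M1 to Bakery2: 20 × $7 = $140
  M2 to Bakery1: 80 × $2 = $160
  M3 to Bakery1: 20 × $4 = $80
Total cost = $380.
M2 ships 80 of its 80, leaving 0.

0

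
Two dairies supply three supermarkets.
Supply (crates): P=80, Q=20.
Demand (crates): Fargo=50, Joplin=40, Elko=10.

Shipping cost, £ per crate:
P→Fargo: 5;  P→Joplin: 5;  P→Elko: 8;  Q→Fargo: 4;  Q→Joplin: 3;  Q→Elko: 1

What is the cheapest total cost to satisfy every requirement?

A cheapest plan:
  P to Fargo: 50 × £5 = £250
  P to Joplin: 30 × £5 = £150
  Q to Joplin: 10 × £3 = £30
  Q to Elko: 10 × £1 = £10
Total = 250 + 150 + 30 + 10 = £440.
(Supply check: P ships 80; Q ships 20.)

440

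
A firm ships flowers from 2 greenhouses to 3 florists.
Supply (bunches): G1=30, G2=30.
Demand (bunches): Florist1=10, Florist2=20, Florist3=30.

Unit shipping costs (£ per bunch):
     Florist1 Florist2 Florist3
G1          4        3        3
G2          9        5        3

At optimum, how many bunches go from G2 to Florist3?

Optimal shipments:
  G1 to Florist1: 10 × £4 = £40
  G1 to Florist2: 20 × £3 = £60
  G2 to Florist3: 30 × £3 = £90
Total cost = £190.
So G2→Florist3 carries 30 bunches.

30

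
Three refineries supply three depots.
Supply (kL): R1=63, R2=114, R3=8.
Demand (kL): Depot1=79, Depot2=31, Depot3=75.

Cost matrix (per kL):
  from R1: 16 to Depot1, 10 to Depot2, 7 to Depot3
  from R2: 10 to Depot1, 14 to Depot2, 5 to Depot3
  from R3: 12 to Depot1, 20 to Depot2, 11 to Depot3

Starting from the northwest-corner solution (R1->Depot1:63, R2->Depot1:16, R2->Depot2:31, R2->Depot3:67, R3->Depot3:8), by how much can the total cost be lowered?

Current plan cost = 63·16 + 16·10 + 31·14 + 67·5 + 8·11 = 2025.
Optimal plan:
  R1->Depot2: 31 × 10 = 310
  R1->Depot3: 32 × 7 = 224
  R2->Depot1: 71 × 10 = 710
  R2->Depot3: 43 × 5 = 215
  R3->Depot1: 8 × 12 = 96
Optimal cost = 1555.
Saving = 2025 − 1555 = 470.

470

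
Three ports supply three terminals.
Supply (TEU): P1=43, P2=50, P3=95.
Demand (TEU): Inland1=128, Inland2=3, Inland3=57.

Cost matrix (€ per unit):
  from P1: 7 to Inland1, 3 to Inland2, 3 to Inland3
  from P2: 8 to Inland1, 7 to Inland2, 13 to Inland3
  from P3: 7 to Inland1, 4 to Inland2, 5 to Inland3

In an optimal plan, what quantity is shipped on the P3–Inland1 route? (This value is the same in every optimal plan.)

78

Solving gives:
  P1→Inland3: 43 TEU
  P2→Inland1: 50 TEU
  P3→Inland1: 78 TEU
  P3→Inland2: 3 TEU
  P3→Inland3: 14 TEU
Total cost = €1157.
So P3→Inland1 carries 78 TEU.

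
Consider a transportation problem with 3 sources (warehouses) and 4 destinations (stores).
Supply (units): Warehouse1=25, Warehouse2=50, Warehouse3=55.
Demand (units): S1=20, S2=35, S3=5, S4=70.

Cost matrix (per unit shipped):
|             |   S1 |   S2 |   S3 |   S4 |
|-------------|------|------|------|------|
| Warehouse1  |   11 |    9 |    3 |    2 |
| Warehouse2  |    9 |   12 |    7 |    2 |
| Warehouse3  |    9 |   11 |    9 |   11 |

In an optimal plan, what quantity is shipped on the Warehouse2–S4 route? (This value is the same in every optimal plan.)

50

Optimal shipments:
  Warehouse1->S3: 5 × 3 = 15
  Warehouse1->S4: 20 × 2 = 40
  Warehouse2->S4: 50 × 2 = 100
  Warehouse3->S1: 20 × 9 = 180
  Warehouse3->S2: 35 × 11 = 385
Total cost = 720.
So Warehouse2→S4 carries 50 units.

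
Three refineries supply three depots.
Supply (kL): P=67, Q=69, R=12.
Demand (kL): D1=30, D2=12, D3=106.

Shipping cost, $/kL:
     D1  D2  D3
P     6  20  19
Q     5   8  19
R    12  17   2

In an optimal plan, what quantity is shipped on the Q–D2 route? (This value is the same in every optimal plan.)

Optimal shipments:
  P→D3: 67 × $19 = $1273
  Q→D1: 30 × $5 = $150
  Q→D2: 12 × $8 = $96
  Q→D3: 27 × $19 = $513
  R→D3: 12 × $2 = $24
Total cost = $2056.
So Q→D2 carries 12 kL.

12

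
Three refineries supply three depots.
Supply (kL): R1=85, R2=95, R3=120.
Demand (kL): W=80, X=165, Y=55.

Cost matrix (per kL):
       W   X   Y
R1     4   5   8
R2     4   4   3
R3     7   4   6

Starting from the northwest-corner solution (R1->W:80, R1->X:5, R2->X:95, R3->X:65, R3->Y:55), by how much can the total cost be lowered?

Current plan cost = 80·4 + 5·5 + 95·4 + 65·4 + 55·6 = 1315.
Optimal plan:
  R1→W: 80 × 4 = 320
  R1→X: 5 × 5 = 25
  R2→X: 40 × 4 = 160
  R2→Y: 55 × 3 = 165
  R3→X: 120 × 4 = 480
Optimal cost = 1150.
Saving = 1315 − 1150 = 165.

165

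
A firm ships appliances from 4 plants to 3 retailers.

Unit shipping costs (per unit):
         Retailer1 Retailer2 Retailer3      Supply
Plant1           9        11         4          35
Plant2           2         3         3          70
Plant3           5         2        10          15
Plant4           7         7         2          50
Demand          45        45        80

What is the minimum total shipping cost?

An optimal shipping plan:
  Plant1→Retailer3: 35 × 4 = 140
  Plant2→Retailer1: 45 × 2 = 90
  Plant2→Retailer2: 25 × 3 = 75
  Plant3→Retailer2: 15 × 2 = 30
  Plant4→Retailer2: 5 × 7 = 35
  Plant4→Retailer3: 45 × 2 = 90
Total = 140 + 90 + 75 + 30 + 35 + 90 = 460.
(Supply check: Plant1 ships 35; Plant2 ships 70; Plant3 ships 15; Plant4 ships 50.)

460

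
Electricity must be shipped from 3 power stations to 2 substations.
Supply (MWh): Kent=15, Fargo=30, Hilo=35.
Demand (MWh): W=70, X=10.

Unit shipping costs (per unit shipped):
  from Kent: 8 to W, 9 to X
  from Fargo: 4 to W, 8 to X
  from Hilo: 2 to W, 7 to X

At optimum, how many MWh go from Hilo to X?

Optimal shipments:
  Kent→W: 5 MWh
  Kent→X: 10 MWh
  Fargo→W: 30 MWh
  Hilo→W: 35 MWh
Total cost = 320.
The route Hilo→X is not used.

0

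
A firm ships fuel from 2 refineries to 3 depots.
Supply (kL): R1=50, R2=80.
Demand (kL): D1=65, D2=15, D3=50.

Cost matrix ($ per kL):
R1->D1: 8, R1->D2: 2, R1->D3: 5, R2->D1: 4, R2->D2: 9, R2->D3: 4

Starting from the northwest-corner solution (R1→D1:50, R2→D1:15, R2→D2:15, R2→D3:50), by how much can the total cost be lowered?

Current plan cost = 50·8 + 15·4 + 15·9 + 50·4 = $795.
Optimal plan:
  R1->D2: 15 × $2 = $30
  R1->D3: 35 × $5 = $175
  R2->D1: 65 × $4 = $260
  R2->D3: 15 × $4 = $60
Optimal cost = $525.
Saving = 795 − 525 = $270.

270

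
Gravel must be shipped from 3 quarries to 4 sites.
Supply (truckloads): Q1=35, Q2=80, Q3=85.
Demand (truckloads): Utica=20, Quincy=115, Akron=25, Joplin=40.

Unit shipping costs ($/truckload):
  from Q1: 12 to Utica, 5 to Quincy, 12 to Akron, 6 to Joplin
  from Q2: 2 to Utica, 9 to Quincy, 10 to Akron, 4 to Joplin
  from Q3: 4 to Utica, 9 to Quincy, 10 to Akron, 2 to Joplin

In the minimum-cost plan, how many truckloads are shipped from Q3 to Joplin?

Solving gives:
  Q1–Quincy: 35 truckloads
  Q2–Utica: 20 truckloads
  Q2–Quincy: 60 truckloads
  Q3–Quincy: 20 truckloads
  Q3–Akron: 25 truckloads
  Q3–Joplin: 40 truckloads
Total cost = $1265.
So Q3→Joplin carries 40 truckloads.

40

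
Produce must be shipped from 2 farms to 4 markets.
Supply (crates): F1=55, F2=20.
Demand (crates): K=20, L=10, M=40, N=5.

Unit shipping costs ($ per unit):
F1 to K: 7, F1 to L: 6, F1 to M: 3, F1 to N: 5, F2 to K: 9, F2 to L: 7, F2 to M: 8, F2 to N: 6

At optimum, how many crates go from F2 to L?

Solving gives:
  F1→K: 15 crates
  F1→M: 40 crates
  F2→K: 5 crates
  F2→L: 10 crates
  F2→N: 5 crates
Total cost = $370.
So F2→L carries 10 crates.

10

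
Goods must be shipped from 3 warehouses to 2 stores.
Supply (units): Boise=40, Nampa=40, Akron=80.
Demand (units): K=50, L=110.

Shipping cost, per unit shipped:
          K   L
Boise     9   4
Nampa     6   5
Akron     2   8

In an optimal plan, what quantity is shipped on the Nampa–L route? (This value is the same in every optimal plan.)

Solving gives:
  Boise to L: 40 × 4 = 160
  Nampa to L: 40 × 5 = 200
  Akron to K: 50 × 2 = 100
  Akron to L: 30 × 8 = 240
Total cost = 700.
So Nampa→L carries 40 units.

40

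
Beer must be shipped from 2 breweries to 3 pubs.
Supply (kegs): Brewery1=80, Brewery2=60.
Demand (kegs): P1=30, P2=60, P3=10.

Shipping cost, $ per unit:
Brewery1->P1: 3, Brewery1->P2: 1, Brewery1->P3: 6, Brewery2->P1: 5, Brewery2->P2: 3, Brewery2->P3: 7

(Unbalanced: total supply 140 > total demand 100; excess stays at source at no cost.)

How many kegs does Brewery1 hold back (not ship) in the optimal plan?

0

Minimum-cost shipments:
  Brewery1–P1: 30 × $3 = $90
  Brewery1–P2: 50 × $1 = $50
  Brewery2–P2: 10 × $3 = $30
  Brewery2–P3: 10 × $7 = $70
Total cost = $240.
Brewery1 ships 80 of its 80, leaving 0.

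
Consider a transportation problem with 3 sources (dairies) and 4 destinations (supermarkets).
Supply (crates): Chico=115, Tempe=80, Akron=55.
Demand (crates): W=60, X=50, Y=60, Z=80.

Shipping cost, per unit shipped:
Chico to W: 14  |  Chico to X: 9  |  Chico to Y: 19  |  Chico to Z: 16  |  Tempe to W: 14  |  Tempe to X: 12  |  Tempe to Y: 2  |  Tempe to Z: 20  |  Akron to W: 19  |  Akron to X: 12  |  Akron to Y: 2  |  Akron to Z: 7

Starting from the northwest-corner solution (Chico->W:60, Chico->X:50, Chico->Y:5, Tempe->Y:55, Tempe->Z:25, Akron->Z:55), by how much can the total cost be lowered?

185

Current plan cost = 60·14 + 50·9 + 5·19 + 55·2 + 25·20 + 55·7 = 2380.
Optimal plan:
  Chico–W: 40 × 14 = 560
  Chico–X: 50 × 9 = 450
  Chico–Z: 25 × 16 = 400
  Tempe–W: 20 × 14 = 280
  Tempe–Y: 60 × 2 = 120
  Akron–Z: 55 × 7 = 385
Optimal cost = 2195.
Saving = 2380 − 2195 = 185.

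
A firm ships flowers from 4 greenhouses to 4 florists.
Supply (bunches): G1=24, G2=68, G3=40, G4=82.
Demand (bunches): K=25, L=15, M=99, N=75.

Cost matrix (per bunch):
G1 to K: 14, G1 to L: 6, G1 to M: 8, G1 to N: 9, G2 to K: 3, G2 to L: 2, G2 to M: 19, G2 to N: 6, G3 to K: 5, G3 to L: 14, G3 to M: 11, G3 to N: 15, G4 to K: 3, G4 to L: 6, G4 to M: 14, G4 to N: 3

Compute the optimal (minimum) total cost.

1536

Optimal allocation:
  G1->M: 24 × 8 = 192
  G2->K: 25 × 3 = 75
  G2->L: 15 × 2 = 30
  G2->N: 28 × 6 = 168
  G3->M: 40 × 11 = 440
  G4->M: 35 × 14 = 490
  G4->N: 47 × 3 = 141
Total = 192 + 75 + 30 + 168 + 440 + 490 + 141 = 1536.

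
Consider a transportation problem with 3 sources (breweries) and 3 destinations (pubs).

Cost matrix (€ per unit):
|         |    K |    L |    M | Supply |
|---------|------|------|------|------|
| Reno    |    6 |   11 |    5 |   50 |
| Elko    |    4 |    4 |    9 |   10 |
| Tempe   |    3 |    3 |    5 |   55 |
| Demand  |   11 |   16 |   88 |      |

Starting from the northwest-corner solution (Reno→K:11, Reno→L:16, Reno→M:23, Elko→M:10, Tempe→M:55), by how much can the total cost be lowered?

191

Current plan cost = 11·6 + 16·11 + 23·5 + 10·9 + 55·5 = €722.
Optimal plan:
  Reno–M: 50 × €5 = €250
  Elko–K: 10 × €4 = €40
  Tempe–K: 1 × €3 = €3
  Tempe–L: 16 × €3 = €48
  Tempe–M: 38 × €5 = €190
Optimal cost = €531.
Saving = 722 − 531 = €191.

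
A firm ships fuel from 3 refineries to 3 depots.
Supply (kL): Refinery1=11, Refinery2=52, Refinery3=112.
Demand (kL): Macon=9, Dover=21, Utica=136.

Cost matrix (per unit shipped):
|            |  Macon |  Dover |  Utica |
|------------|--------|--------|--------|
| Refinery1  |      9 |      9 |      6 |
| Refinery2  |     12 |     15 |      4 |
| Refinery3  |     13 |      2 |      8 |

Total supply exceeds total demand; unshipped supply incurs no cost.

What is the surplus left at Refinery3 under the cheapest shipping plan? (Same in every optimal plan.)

Minimum-cost shipments:
  Refinery1->Macon: 9 × 9 = 81
  Refinery1->Utica: 2 × 6 = 12
  Refinery2->Utica: 52 × 4 = 208
  Refinery3->Dover: 21 × 2 = 42
  Refinery3->Utica: 82 × 8 = 656
Total cost = 999.
Refinery3 ships 103 of its 112, leaving 9.

9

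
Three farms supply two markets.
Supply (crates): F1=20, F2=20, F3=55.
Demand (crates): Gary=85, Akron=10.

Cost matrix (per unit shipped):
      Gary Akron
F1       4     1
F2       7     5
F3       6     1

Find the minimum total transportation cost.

Optimal allocation:
  F1→Gary: 20 × 4 = 80
  F2→Gary: 20 × 7 = 140
  F3→Gary: 45 × 6 = 270
  F3→Akron: 10 × 1 = 10
Total = 80 + 140 + 270 + 10 = 500.

500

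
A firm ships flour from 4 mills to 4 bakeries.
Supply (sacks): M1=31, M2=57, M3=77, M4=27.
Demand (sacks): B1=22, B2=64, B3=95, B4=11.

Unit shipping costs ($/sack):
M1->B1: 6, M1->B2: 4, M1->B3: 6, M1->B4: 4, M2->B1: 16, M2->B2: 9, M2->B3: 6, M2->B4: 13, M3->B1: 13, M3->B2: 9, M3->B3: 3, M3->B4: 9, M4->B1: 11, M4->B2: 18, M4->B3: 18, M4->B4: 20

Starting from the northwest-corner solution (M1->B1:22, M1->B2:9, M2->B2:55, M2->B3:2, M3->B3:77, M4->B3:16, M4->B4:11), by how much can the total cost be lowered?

268

Current plan cost = 22·6 + 9·4 + 55·9 + 2·6 + 77·3 + 16·18 + 11·20 = $1414.
Optimal plan:
  M1 to B2: 20 sacks
  M1 to B4: 11 sacks
  M2 to B2: 39 sacks
  M2 to B3: 18 sacks
  M3 to B3: 77 sacks
  M4 to B1: 22 sacks
  M4 to B2: 5 sacks
Optimal cost = $1146.
Saving = 1414 − 1146 = $268.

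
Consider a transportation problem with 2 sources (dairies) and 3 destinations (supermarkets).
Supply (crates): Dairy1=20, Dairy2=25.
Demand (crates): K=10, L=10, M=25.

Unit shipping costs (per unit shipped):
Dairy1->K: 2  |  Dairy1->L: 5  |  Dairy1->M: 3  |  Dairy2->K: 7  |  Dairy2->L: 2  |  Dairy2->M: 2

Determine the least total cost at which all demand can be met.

A cheapest plan:
  Dairy1 to K: 10 × 2 = 20
  Dairy1 to M: 10 × 3 = 30
  Dairy2 to L: 10 × 2 = 20
  Dairy2 to M: 15 × 2 = 30
Total = 20 + 30 + 20 + 30 = 100.
(Supply check: Dairy1 ships 20; Dairy2 ships 25.)

100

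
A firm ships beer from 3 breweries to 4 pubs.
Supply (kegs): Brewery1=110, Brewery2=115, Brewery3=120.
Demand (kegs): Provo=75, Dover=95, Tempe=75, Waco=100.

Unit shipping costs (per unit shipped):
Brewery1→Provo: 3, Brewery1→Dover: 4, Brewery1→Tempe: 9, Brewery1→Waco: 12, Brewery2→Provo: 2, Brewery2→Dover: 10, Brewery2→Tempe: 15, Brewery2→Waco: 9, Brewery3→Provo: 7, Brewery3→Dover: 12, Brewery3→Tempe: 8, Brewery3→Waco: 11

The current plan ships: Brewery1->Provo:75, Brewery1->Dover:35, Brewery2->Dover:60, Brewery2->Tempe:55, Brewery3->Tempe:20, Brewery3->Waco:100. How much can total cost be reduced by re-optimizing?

915

Current plan cost = 75·3 + 35·4 + 60·10 + 55·15 + 20·8 + 100·11 = 3050.
Optimal plan:
  Brewery1→Provo: 15 × 3 = 45
  Brewery1→Dover: 95 × 4 = 380
  Brewery2→Provo: 60 × 2 = 120
  Brewery2→Waco: 55 × 9 = 495
  Brewery3→Tempe: 75 × 8 = 600
  Brewery3→Waco: 45 × 11 = 495
Optimal cost = 2135.
Saving = 3050 − 2135 = 915.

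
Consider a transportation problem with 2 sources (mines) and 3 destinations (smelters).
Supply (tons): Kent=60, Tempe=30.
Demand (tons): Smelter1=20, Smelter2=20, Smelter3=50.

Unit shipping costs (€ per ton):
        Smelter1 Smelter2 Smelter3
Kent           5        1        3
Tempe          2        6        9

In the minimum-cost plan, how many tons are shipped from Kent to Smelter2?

Solving gives:
  Kent to Smelter2: 10 tons
  Kent to Smelter3: 50 tons
  Tempe to Smelter1: 20 tons
  Tempe to Smelter2: 10 tons
Total cost = €260.
So Kent→Smelter2 carries 10 tons.

10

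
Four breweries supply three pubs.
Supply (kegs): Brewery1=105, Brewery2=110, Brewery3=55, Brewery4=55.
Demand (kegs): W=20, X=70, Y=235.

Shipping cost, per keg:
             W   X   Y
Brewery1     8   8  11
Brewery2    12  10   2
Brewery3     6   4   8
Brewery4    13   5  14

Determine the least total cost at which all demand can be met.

An optimal shipping plan:
  Brewery1→W: 20 × 8 = 160
  Brewery1→Y: 85 × 11 = 935
  Brewery2→Y: 110 × 2 = 220
  Brewery3→X: 15 × 4 = 60
  Brewery3→Y: 40 × 8 = 320
  Brewery4→X: 55 × 5 = 275
Total = 160 + 935 + 220 + 60 + 320 + 275 = 1970.
(Supply check: Brewery1 ships 105; Brewery2 ships 110; Brewery3 ships 55; Brewery4 ships 55.)

1970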